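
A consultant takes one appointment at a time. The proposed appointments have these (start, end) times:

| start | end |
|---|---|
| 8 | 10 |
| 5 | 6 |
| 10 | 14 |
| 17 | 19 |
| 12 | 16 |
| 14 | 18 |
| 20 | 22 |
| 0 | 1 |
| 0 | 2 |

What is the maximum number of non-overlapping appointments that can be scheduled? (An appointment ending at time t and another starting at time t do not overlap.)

Order by finish time; keep every interval that doesn't clash with the previous kept one.
By end time: (0,1), (0,2), (5,6), (8,10), (10,14), (12,16), (14,18), (17,19), (20,22).
Pick (0,1); next start ≥ 1 → (5,6); next start ≥ 6 → (8,10); next start ≥ 10 → (10,14); next start ≥ 14 → (14,18); next start ≥ 18 → (20,22).
Selected 6 appointments.

6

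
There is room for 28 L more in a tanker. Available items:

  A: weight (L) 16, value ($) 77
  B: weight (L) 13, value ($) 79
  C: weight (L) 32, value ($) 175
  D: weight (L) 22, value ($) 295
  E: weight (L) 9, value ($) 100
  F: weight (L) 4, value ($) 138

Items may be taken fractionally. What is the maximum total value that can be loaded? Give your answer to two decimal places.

Order: F (138/4=34.50) > D (295/22=13.41) > E (100/9=11.11) > B (79/13=6.08) > C (175/32=5.47) > A (77/16=4.81)
Fill: take F (4 @ 138) → take D (22 @ 295) → take 2/9 of E → 22.22; 28/28 used.
Total value = 455.22

455.22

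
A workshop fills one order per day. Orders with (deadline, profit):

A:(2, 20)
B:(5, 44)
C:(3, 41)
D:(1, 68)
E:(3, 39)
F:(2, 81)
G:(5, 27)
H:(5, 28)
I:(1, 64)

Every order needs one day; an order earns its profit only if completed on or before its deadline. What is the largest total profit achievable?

262

Take jobs in profit order; each goes to the latest open slot no later than its deadline.
By profit: F(d2,81), D(d1,68), I(d1,64), B(d5,44), C(d3,41), E(d3,39), H(d5,28), G(d5,27), A(d2,20)
F→slot 2; D→slot 1; I skipped; B→slot 5; C→slot 3; E skipped; H→slot 4; G skipped; A skipped.
Profit = 68 + 81 + 41 + 28 + 44 = 262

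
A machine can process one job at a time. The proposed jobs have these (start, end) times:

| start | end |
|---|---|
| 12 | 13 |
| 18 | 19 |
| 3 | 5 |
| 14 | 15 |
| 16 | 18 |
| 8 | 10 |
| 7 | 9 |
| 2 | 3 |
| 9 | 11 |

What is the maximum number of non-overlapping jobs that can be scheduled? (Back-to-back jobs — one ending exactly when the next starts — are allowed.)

8

Greedy by earliest finish: after sorting by end time, pick each interval compatible with the last pick.
Sorted by end: (2,3)  (3,5)  (7,9)  (8,10)  (9,11)  (12,13)  (14,15)  (16,18)  (18,19)
take (2,3); take (3,5); take (7,9); take (9,11); take (12,13); take (14,15); take (16,18); take (18,19).
Selected 8 jobs.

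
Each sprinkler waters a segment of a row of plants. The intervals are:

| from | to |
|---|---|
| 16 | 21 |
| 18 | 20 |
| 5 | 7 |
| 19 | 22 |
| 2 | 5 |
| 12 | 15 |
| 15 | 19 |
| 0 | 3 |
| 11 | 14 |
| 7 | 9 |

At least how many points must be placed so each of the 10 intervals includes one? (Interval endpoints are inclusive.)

Sort by right endpoint; whenever an interval is uncovered, place a point at its right end.
By right end: [0,3]  [2,5]  [5,7]  [7,9]  [11,14]  [12,15]  [15,19]  [18,20]  [16,21]  [19,22]
[0,3] uncovered → point at 3; [5,7] uncovered → point at 7; [11,14] uncovered → point at 14; [15,19] uncovered → point at 19.
Points: 3, 7, 14, 19 (4 total).

4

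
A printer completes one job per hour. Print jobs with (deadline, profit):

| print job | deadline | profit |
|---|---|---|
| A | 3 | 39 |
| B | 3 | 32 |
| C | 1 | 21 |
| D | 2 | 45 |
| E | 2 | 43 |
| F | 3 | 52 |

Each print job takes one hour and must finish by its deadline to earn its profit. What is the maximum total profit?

By profit: F(d3,52), D(d2,45), E(d2,43), A(d3,39), B(d3,32), C(d1,21)
F→slot 3; D→slot 2; E→slot 1; A skipped; B skipped; C skipped.
Profit = 43 + 45 + 52 = 140

140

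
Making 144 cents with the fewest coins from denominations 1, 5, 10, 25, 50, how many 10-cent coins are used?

Use the largest denomination that fits, subtract, and repeat.
144 − 2×50→44 − 1×25→19 − 1×10→9 − 1×5→4 − 4×1→0
Count of 10: 1

1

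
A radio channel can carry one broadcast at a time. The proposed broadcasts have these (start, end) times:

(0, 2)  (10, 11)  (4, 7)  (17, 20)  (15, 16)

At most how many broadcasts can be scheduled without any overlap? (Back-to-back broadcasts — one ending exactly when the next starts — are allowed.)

Sort by end time and greedily take each interval whose start is ≥ the last chosen end.
Sorted by end: (0,2)  (4,7)  (10,11)  (15,16)  (17,20)
take (0,2); take (4,7); take (10,11); take (15,16); take (17,20).
Selected 5 broadcasts.

5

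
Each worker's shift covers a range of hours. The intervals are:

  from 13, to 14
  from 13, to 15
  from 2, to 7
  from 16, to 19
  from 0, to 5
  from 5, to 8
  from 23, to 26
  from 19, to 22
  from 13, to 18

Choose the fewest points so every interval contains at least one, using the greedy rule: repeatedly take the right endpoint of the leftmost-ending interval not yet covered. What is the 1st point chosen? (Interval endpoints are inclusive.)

Sorted: [0,5] [2,7] [5,8] [13,14] [13,15] [13,18] [16,19] [19,22] [23,26]
{[0,5],[2,7],[5,8]} hit by 5; {[13,14],[13,15],[13,18]} hit by 14; {[16,19],[19,22]} hit by 19; {[23,26]} hit by 26.
Points: 5, 14, 19, 26 (4 total).

5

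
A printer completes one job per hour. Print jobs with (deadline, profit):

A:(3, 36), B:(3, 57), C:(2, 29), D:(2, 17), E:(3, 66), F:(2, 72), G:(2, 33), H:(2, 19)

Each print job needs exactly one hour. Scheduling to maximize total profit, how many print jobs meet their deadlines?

3

Profit order: F=72 E=66 B=57 A=36 G=33 C=29 H=19 D=17
Assign: F→slot 2, E→slot 3, B→slot 1, A skipped, G skipped, C skipped, H skipped, D skipped.
Slots: [1:B] [2:F] [3:E]
3 of 8 scheduled.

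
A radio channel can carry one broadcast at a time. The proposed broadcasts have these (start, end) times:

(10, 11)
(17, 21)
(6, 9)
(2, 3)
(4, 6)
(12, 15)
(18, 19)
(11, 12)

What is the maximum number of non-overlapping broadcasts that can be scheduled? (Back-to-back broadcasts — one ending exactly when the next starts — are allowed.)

By end time: (2,3), (4,6), (6,9), (10,11), (11,12), (12,15), (18,19), (17,21).
Pick (2,3); next start ≥ 3 → (4,6); next start ≥ 6 → (6,9); next start ≥ 9 → (10,11); next start ≥ 11 → (11,12); next start ≥ 12 → (12,15); next start ≥ 15 → (18,19).
Selected 7 broadcasts.

7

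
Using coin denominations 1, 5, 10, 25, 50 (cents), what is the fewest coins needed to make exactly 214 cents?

9

Greedy: take as many of the largest coin as possible, then repeat with the remainder.
214 − 4×50→14 − 1×10→4 − 4×1→0
Total coins = 4 + 1 + 4 = 9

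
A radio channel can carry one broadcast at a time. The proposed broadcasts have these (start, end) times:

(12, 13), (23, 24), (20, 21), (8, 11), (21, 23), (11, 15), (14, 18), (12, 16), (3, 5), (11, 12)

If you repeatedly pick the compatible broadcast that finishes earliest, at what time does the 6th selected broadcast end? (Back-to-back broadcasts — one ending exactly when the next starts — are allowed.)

Sorted by end: (3,5)  (8,11)  (11,12)  (12,13)  (11,15)  (12,16)  (14,18)  (20,21)  (21,23)  (23,24)
take (3,5); take (8,11); take (11,12); take (12,13); take (14,18); take (20,21); take (21,23); take (23,24).
Selected: (3,5) (8,11) (11,12) (12,13) (14,18) (20,21) (21,23) (23,24)

21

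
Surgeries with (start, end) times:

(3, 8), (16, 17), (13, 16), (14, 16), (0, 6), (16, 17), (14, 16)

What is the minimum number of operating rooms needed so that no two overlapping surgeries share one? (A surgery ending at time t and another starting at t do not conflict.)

Count concurrent intervals with a sweep; the peak is the room count.
starts: [0, 3, 13, 14, 14, 16, 16]
ends:   [6, 8, 16, 16, 16, 17, 17]
s0→1 s3→2 e6→1 e8→0 s13→1 s14→2 s14→3  — peak 3.

3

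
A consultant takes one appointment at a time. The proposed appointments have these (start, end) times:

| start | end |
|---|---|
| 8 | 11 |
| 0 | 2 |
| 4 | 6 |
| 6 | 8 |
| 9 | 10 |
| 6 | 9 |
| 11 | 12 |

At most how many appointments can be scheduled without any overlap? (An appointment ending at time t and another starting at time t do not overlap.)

Sort by end time and greedily take each interval whose start is ≥ the last chosen end.
By end time: (0,2), (4,6), (6,8), (6,9), (9,10), (8,11), (11,12).
Pick (0,2); next start ≥ 2 → (4,6); next start ≥ 6 → (6,8); next start ≥ 8 → (9,10); next start ≥ 10 → (11,12).
Selected 5 appointments.

5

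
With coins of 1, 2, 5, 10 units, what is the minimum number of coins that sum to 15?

2

15 = 1×10 + 1×5
Total coins = 1 + 1 = 2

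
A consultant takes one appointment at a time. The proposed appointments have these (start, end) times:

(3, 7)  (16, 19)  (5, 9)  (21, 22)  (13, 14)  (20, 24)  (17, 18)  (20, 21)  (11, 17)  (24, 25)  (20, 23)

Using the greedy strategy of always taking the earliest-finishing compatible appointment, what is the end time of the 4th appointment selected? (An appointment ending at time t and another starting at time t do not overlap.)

Order by finish time; keep every interval that doesn't clash with the previous kept one.
By end time: (3,7), (5,9), (13,14), (11,17), (17,18), (16,19), (20,21), (21,22), (20,23), (20,24), (24,25).
Pick (3,7); next start ≥ 7 → (13,14); next start ≥ 14 → (17,18); next start ≥ 18 → (20,21); next start ≥ 21 → (21,22); next start ≥ 22 → (24,25).
Selected: (3,7) (13,14) (17,18) (20,21) (21,22) (24,25)

21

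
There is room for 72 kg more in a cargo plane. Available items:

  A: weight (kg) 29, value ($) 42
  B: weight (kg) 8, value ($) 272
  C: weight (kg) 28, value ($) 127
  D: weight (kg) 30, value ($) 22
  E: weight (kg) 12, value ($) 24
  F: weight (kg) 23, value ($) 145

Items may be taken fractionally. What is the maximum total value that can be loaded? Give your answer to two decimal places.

Ratios (sorted): B 34.00, F 6.30, C 4.54, E 2.00, A 1.45, D 0.73
take B (8 @ 272); take F (23 @ 145); take C (28 @ 127); take E (12 @ 24); take 1/29 of A → 1.45. Capacity used 72/72.
Total value = 569.45

569.45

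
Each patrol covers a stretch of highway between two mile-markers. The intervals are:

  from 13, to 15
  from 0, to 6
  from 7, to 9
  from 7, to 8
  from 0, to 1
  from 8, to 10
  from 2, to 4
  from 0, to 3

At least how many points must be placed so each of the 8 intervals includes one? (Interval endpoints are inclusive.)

Sorted: [0,1] [0,3] [2,4] [0,6] [7,8] [7,9] [8,10] [13,15]
{[0,1],[0,3]} hit by 1; {[2,4],[0,6]} hit by 4; {[7,8],[7,9],[8,10]} hit by 8; {[13,15]} hit by 15.
Points: 1, 4, 8, 15 (4 total).

4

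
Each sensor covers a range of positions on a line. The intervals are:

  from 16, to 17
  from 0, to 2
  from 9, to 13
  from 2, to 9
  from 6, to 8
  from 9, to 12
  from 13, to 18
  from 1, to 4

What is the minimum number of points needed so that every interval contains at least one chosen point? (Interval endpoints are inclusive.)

Process intervals by earliest right end; each time one isn't hit yet, stab at its right endpoint.
By right end: [0,2]  [1,4]  [6,8]  [2,9]  [9,12]  [9,13]  [16,17]  [13,18]
[0,2] uncovered → point at 2; [6,8] uncovered → point at 8; [9,12] uncovered → point at 12; [16,17] uncovered → point at 17.
Points: 2, 8, 12, 17 (4 total).

4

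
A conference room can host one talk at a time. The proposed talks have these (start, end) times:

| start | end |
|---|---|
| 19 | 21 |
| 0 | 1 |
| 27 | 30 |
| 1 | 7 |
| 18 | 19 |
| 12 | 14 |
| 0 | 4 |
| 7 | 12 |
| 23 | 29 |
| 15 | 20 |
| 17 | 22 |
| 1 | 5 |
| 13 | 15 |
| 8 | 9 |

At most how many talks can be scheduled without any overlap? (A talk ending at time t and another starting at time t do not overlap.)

Greedy by earliest finish: after sorting by end time, pick each interval compatible with the last pick.
Sorted by end: (0,1)  (0,4)  (1,5)  (1,7)  (8,9)  (7,12)  (12,14)  (13,15)  (18,19)  (15,20)  (19,21)  (17,22)  (23,29)  (27,30)
take (0,1); skip (0,4); take (1,5); take (8,9); take (12,14); skip (13,15); take (18,19); take (19,21); take (23,29); skip (27,30).
Selected 7 talks.

7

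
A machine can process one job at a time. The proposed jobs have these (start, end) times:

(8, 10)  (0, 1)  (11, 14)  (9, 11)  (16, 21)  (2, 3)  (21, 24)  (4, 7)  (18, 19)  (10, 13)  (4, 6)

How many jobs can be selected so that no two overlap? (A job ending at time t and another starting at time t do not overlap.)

Greedy by earliest finish: after sorting by end time, pick each interval compatible with the last pick.
By end time: (0,1), (2,3), (4,6), (4,7), (8,10), (9,11), (10,13), (11,14), (18,19), (16,21), (21,24).
Pick (0,1); next start ≥ 1 → (2,3); next start ≥ 3 → (4,6); next start ≥ 6 → (8,10); next start ≥ 10 → (10,13); next start ≥ 13 → (18,19); next start ≥ 19 → (21,24).
Selected 7 jobs.

7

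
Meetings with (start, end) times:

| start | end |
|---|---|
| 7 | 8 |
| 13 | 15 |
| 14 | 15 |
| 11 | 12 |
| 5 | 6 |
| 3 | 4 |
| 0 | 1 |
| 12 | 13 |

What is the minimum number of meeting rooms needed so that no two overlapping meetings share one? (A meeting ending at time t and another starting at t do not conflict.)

2

Count concurrent intervals with a sweep; the peak is the room count.
starts: [0, 3, 5, 7, 11, 12, 13, 14]
ends:   [1, 4, 6, 8, 12, 13, 15, 15]
s0→1 e1→0 s3→1 e4→0 s5→1 e6→0 s7→1 e8→0 s11→1 e12→0 s12→1 e13→0 s13→1 s14→2  — peak 2.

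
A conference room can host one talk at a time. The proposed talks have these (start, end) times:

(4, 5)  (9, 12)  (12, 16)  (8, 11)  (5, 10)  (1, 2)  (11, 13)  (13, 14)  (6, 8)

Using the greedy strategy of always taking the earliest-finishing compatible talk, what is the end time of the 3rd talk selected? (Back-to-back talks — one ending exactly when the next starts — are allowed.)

Order by finish time; keep every interval that doesn't clash with the previous kept one.
By end time: (1,2), (4,5), (6,8), (5,10), (8,11), (9,12), (11,13), (13,14), (12,16).
Pick (1,2); next start ≥ 2 → (4,5); next start ≥ 5 → (6,8); next start ≥ 8 → (8,11); next start ≥ 11 → (11,13); next start ≥ 13 → (13,14).
Selected: (1,2) (4,5) (6,8) (8,11) (11,13) (13,14)

8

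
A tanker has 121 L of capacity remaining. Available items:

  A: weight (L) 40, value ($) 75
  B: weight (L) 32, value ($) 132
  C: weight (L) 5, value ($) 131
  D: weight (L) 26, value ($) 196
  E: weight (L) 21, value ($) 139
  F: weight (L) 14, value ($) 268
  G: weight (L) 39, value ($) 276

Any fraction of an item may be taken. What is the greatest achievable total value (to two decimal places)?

1076.00

Sort by value per unit weight and fill in that order.
Order: C (131/5=26.20) > F (268/14=19.14) > D (196/26=7.54) > G (276/39=7.08) > E (139/21=6.62) > B (132/32=4.12) > A (75/40=1.88)
Fill: take C (5 @ 131) → take F (14 @ 268) → take D (26 @ 196) → take G (39 @ 276) → take E (21 @ 139) → take 16/32 of B → 66.00; 121/121 used.
Total value = 1076.00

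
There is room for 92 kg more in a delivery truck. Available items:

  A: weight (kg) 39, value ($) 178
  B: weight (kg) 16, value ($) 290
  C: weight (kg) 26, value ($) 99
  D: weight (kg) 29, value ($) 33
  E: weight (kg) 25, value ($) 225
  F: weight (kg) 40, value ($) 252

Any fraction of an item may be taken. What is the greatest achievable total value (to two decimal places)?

Ratios (sorted): B 18.12, E 9.00, F 6.30, A 4.56, C 3.81, D 1.14
take B (16 @ 290); take E (25 @ 225); take F (40 @ 252); take 11/39 of A → 50.21. Capacity used 92/92.
Total value = 817.21

817.21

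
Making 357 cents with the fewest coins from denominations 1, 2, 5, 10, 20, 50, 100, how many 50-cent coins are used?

1

357 − 3×100→57 − 1×50→7 − 1×5→2 − 1×2→0
Count of 50: 1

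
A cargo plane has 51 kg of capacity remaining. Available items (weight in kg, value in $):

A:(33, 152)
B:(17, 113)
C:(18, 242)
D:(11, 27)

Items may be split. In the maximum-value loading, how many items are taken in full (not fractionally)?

Sort by value per unit weight and fill in that order.
Order: C (242/18=13.44) > B (113/17=6.65) > A (152/33=4.61) > D (27/11=2.45)
Fill: take C (18 @ 242) → take B (17 @ 113) → take 16/33 of A → 73.70; 51/51 used.
2 item(s) taken whole; one partial (take 16/33 of A).

2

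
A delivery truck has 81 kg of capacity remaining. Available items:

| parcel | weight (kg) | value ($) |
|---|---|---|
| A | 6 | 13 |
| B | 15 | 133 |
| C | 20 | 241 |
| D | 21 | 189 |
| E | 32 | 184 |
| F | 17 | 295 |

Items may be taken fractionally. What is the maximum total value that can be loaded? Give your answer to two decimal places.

904.00

Greedy by value/weight ratio, highest first.
Order: F (295/17=17.35) > C (241/20=12.05) > D (189/21=9.00) > B (133/15=8.87) > E (184/32=5.75) > A (13/6=2.17)
Fill: take F (17 @ 295) → take C (20 @ 241) → take D (21 @ 189) → take B (15 @ 133) → take 8/32 of E → 46.00; 81/81 used.
Total value = 904.00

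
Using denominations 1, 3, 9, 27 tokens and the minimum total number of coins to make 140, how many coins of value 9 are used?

Use the largest denomination that fits, subtract, and repeat.
140 = 5×27 + 1×3 + 2×1
Count of 9: 0

0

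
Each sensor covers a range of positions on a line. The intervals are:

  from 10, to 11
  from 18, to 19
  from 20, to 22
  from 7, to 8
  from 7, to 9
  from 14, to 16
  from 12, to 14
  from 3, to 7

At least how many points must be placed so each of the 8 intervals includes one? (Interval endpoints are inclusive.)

5

Sort by right endpoint; whenever an interval is uncovered, place a point at its right end.
Sorted: [3,7] [7,8] [7,9] [10,11] [12,14] [14,16] [18,19] [20,22]
{[3,7],[7,8],[7,9]} hit by 7; {[10,11]} hit by 11; {[12,14],[14,16]} hit by 14; {[18,19]} hit by 19; {[20,22]} hit by 22.
Points: 7, 11, 14, 19, 22 (5 total).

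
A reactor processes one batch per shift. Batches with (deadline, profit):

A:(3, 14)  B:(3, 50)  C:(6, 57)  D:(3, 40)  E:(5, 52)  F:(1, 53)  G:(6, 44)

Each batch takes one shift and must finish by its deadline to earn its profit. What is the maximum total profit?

Sort by profit descending; place each in the latest free slot ≤ its deadline.
Profit order: C=57 F=53 E=52 B=50 G=44 D=40 A=14
Assign: C→slot 6, F→slot 1, E→slot 5, B→slot 3, G→slot 4, D→slot 2, A skipped.
Slots: [1:F] [2:D] [3:B] [4:G] [5:E] [6:C]
Profit = 53 + 40 + 50 + 44 + 52 + 57 = 296

296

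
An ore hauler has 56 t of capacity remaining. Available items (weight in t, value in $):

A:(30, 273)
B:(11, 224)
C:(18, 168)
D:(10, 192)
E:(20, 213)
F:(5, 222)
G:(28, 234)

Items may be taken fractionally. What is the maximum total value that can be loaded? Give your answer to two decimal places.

Sort by value per unit weight and fill in that order.
Ratios (sorted): F 44.40, B 20.36, D 19.20, E 10.65, C 9.33, A 9.10, G 8.36
take F (5 @ 222); take B (11 @ 224); take D (10 @ 192); take E (20 @ 213); take 10/18 of C → 93.33. Capacity used 56/56.
Total value = 944.33

944.33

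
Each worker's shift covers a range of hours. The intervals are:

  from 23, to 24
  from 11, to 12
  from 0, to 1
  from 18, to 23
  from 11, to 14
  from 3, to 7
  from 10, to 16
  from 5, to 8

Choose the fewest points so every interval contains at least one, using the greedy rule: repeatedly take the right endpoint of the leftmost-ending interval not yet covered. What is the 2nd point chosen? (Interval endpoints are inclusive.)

Process intervals by earliest right end; each time one isn't hit yet, stab at its right endpoint.
By right end: [0,1]  [3,7]  [5,8]  [11,12]  [11,14]  [10,16]  [18,23]  [23,24]
[0,1] uncovered → point at 1; [3,7] uncovered → point at 7; [11,12] uncovered → point at 12; [18,23] uncovered → point at 23.
Points: 1, 7, 12, 23 (4 total).

7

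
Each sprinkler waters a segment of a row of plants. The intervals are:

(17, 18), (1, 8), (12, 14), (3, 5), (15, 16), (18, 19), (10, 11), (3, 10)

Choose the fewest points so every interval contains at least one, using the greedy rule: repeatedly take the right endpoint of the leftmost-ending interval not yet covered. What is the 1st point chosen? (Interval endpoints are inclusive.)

5

Sort by right endpoint; whenever an interval is uncovered, place a point at its right end.
Sorted: [3,5] [1,8] [3,10] [10,11] [12,14] [15,16] [17,18] [18,19]
{[3,5],[1,8],[3,10]} hit by 5; {[10,11]} hit by 11; {[12,14]} hit by 14; {[15,16]} hit by 16; {[17,18],[18,19]} hit by 18.
Points: 5, 11, 14, 16, 18 (5 total).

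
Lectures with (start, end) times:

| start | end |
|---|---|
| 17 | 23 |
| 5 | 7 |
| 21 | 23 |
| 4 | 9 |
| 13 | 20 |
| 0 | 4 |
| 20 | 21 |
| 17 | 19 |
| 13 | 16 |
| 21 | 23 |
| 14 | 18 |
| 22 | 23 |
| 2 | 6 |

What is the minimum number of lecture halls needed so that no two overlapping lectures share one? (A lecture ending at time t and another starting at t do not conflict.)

4

starts: [0, 2, 4, 5, 13, 13, 14, 17, 17, 20, 21, 21, 22]
ends:   [4, 6, 7, 9, 16, 18, 19, 20, 21, 23, 23, 23, 23]
s0→1 s2→2 e4→1 s4→2 s5→3 e6→2 e7→1 e9→0 s13→1 s13→2 s14→3 e16→2 s17→3 s17→4  — peak 4.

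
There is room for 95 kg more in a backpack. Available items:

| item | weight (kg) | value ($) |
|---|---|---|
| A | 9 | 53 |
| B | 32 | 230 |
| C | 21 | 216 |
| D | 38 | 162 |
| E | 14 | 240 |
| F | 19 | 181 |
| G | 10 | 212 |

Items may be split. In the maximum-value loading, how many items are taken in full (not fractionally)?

4

Order: G (212/10=21.20) > E (240/14=17.14) > C (216/21=10.29) > F (181/19=9.53) > B (230/32=7.19) > A (53/9=5.89) > D (162/38=4.26)
Fill: take G (10 @ 212) → take E (14 @ 240) → take C (21 @ 216) → take F (19 @ 181) → take 31/32 of B → 222.81; 95/95 used.
4 item(s) taken whole; one partial (take 31/32 of B).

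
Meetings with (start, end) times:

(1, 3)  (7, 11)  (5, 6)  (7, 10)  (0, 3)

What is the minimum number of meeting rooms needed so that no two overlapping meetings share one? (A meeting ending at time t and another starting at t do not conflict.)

Events (time:±→running): 0:+→1 1:+→2 … peak 2.

2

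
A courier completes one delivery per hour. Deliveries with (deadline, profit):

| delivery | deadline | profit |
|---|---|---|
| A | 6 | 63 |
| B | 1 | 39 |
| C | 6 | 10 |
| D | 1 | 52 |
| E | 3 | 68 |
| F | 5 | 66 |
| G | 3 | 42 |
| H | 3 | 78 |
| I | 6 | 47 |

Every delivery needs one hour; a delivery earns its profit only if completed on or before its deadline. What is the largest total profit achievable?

374

Take jobs in profit order; each goes to the latest open slot no later than its deadline.
By profit: H(d3,78), E(d3,68), F(d5,66), A(d6,63), D(d1,52), I(d6,47), G(d3,42), B(d1,39), C(d6,10)
H→slot 3; E→slot 2; F→slot 5; A→slot 6; D→slot 1; I→slot 4; G skipped; B skipped; C skipped.
Profit = 52 + 68 + 78 + 47 + 66 + 63 = 374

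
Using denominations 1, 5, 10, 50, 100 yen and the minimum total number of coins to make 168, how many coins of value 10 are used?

1

168 = 1×100 + 1×50 + 1×10 + 1×5 + 3×1
Count of 10: 1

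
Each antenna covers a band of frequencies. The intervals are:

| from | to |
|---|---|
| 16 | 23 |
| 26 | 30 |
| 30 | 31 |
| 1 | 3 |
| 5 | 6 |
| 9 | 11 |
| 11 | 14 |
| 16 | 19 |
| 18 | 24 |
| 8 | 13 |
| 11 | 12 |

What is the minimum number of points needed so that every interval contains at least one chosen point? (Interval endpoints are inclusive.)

5

Sort by right endpoint; whenever an interval is uncovered, place a point at its right end.
By right end: [1,3]  [5,6]  [9,11]  [11,12]  [8,13]  [11,14]  [16,19]  [16,23]  [18,24]  [26,30]  [30,31]
[1,3] uncovered → point at 3; [5,6] uncovered → point at 6; [9,11] uncovered → point at 11; [16,19] uncovered → point at 19; [26,30] uncovered → point at 30.
Points: 3, 6, 11, 19, 30 (5 total).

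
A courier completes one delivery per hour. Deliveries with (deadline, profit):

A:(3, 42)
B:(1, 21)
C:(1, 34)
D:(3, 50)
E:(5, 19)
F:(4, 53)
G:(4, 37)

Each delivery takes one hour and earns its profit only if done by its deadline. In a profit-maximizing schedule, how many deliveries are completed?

Profit order: F=53 D=50 A=42 G=37 C=34 B=21 E=19
Assign: F→slot 4, D→slot 3, A→slot 2, G→slot 1, C skipped, B skipped, E→slot 5.
Slots: [1:G] [2:A] [3:D] [4:F] [5:E]
5 of 7 scheduled.

5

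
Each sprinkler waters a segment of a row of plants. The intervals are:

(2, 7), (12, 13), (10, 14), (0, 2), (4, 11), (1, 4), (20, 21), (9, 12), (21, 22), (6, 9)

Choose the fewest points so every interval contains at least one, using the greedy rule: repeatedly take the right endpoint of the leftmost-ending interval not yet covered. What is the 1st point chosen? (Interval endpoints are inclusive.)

2

Sorted: [0,2] [1,4] [2,7] [6,9] [4,11] [9,12] [12,13] [10,14] [20,21] [21,22]
{[0,2],[1,4],[2,7]} hit by 2; {[6,9],[4,11],[9,12]} hit by 9; {[12,13],[10,14]} hit by 13; {[20,21],[21,22]} hit by 21.
Points: 2, 9, 13, 21 (4 total).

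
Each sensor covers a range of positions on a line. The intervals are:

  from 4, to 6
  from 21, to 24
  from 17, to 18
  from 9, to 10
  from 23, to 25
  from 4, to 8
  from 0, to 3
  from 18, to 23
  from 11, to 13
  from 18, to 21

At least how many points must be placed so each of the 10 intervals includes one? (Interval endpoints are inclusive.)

Sorted: [0,3] [4,6] [4,8] [9,10] [11,13] [17,18] [18,21] [18,23] [21,24] [23,25]
{[0,3]} hit by 3; {[4,6],[4,8]} hit by 6; {[9,10]} hit by 10; {[11,13]} hit by 13; {[17,18],[18,21],[18,23]} hit by 18; {[21,24],[23,25]} hit by 24.
Points: 3, 6, 10, 13, 18, 24 (6 total).

6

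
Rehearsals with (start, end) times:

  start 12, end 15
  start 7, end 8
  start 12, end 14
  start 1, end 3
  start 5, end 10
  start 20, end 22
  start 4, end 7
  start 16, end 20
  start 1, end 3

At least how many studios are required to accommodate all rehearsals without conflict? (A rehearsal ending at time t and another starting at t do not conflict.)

2

The answer is the maximum number of intervals overlapping at any instant.
starts: [1, 1, 4, 5, 7, 12, 12, 16, 20]
ends:   [3, 3, 7, 8, 10, 14, 15, 20, 22]
s1→1 s1→2  — peak 2.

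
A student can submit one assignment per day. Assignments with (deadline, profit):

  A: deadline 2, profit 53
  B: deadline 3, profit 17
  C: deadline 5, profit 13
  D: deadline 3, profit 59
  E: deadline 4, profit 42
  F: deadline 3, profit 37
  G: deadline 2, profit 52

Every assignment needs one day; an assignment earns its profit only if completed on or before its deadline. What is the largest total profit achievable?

219

Take jobs in profit order; each goes to the latest open slot no later than its deadline.
By profit: D(d3,59), A(d2,53), G(d2,52), E(d4,42), F(d3,37), B(d3,17), C(d5,13)
D→slot 3; A→slot 2; G→slot 1; E→slot 4; F skipped; B skipped; C→slot 5.
Profit = 52 + 53 + 59 + 42 + 13 = 219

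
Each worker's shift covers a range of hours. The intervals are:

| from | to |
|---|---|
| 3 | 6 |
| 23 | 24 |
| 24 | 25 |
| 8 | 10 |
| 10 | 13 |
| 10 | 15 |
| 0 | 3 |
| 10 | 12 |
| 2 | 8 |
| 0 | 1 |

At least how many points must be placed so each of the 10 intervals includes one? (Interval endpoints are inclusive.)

4

By right end: [0,1]  [0,3]  [3,6]  [2,8]  [8,10]  [10,12]  [10,13]  [10,15]  [23,24]  [24,25]
[0,1] uncovered → point at 1; [3,6] uncovered → point at 6; [8,10] uncovered → point at 10; [23,24] uncovered → point at 24.
Points: 1, 6, 10, 24 (4 total).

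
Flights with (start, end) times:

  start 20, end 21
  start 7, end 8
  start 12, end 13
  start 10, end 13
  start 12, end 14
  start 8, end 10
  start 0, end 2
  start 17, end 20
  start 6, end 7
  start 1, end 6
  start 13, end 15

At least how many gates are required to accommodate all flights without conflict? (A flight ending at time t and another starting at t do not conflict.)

The answer is the maximum number of intervals overlapping at any instant.
starts: [0, 1, 6, 7, 8, 10, 12, 12, 13, 17, 20]
ends:   [2, 6, 7, 8, 10, 13, 13, 14, 15, 20, 21]
s0→1 s1→2 e2→1 e6→0 s6→1 e7→0 s7→1 e8→0 s8→1 e10→0 s10→1 s12→2 s12→3  — peak 3.

3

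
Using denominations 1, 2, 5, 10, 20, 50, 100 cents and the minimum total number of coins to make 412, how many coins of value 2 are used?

412 − 4×100→12 − 1×10→2 − 1×2→0
Count of 2: 1

1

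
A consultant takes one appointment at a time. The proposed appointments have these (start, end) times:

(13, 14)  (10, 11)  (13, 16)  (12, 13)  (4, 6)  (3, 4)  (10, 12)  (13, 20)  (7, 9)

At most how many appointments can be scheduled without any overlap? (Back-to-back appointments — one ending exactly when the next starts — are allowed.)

6

Greedy by earliest finish: after sorting by end time, pick each interval compatible with the last pick.
Sorted by end: (3,4)  (4,6)  (7,9)  (10,11)  (10,12)  (12,13)  (13,14)  (13,16)  (13,20)
take (3,4); take (4,6); take (7,9); take (10,11); skip (10,12); take (12,13); take (13,14).
Selected 6 appointments.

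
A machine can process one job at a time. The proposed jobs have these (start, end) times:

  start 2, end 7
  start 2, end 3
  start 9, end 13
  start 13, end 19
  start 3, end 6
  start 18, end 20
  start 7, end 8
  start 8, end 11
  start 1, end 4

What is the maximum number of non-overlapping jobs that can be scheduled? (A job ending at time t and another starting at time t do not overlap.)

Sort by end time and greedily take each interval whose start is ≥ the last chosen end.
By end time: (2,3), (1,4), (3,6), (2,7), (7,8), (8,11), (9,13), (13,19), (18,20).
Pick (2,3); next start ≥ 3 → (3,6); next start ≥ 6 → (7,8); next start ≥ 8 → (8,11); next start ≥ 11 → (13,19).
Selected 5 jobs.

5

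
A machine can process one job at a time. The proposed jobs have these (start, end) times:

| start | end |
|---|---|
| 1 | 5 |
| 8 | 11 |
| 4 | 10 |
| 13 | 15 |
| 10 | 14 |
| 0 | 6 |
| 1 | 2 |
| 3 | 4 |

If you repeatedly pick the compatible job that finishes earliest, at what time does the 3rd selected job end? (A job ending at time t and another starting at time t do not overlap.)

Sorted by end: (1,2)  (3,4)  (1,5)  (0,6)  (4,10)  (8,11)  (10,14)  (13,15)
take (1,2); take (3,4); take (4,10); take (10,14).
Selected: (1,2) (3,4) (4,10) (10,14)

10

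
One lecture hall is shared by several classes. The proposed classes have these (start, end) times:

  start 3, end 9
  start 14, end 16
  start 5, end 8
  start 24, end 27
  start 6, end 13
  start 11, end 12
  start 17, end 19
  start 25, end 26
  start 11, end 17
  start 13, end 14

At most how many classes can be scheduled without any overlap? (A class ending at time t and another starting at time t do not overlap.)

6

Order by finish time; keep every interval that doesn't clash with the previous kept one.
Sorted by end: (5,8)  (3,9)  (11,12)  (6,13)  (13,14)  (14,16)  (11,17)  (17,19)  (25,26)  (24,27)
take (5,8); take (11,12); skip (6,13); take (13,14); take (14,16); take (17,19); take (25,26); skip (24,27).
Selected 6 classes.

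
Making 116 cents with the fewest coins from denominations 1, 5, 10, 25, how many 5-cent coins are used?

1

Use the largest denomination that fits, subtract, and repeat.
116 − 4×25→16 − 1×10→6 − 1×5→1 − 1×1→0
Count of 5: 1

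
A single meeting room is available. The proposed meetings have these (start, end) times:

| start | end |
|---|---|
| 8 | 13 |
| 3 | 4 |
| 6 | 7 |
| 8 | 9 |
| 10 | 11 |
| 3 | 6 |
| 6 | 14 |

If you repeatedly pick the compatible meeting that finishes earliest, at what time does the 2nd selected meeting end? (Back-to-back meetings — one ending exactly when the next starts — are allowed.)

7

By end time: (3,4), (3,6), (6,7), (8,9), (10,11), (8,13), (6,14).
Pick (3,4); next start ≥ 4 → (6,7); next start ≥ 7 → (8,9); next start ≥ 9 → (10,11).
Selected: (3,4) (6,7) (8,9) (10,11)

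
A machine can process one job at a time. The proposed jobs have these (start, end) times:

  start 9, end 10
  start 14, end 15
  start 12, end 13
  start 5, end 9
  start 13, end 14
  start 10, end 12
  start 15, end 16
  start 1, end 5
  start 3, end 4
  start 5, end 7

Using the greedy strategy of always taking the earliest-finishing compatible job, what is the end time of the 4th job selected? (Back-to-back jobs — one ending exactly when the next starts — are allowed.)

12

Sort by end time and greedily take each interval whose start is ≥ the last chosen end.
By end time: (3,4), (1,5), (5,7), (5,9), (9,10), (10,12), (12,13), (13,14), (14,15), (15,16).
Pick (3,4); next start ≥ 4 → (5,7); next start ≥ 7 → (9,10); next start ≥ 10 → (10,12); next start ≥ 12 → (12,13); next start ≥ 13 → (13,14); next start ≥ 14 → (14,15); next start ≥ 15 → (15,16).
Selected: (3,4) (5,7) (9,10) (10,12) (12,13) (13,14) (14,15) (15,16)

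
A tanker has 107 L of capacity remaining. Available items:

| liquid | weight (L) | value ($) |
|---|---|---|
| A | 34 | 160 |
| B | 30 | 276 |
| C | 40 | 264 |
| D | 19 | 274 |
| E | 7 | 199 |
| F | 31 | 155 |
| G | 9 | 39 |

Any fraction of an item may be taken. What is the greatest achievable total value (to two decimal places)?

Greedy by value/weight ratio, highest first.
Order: E (199/7=28.43) > D (274/19=14.42) > B (276/30=9.20) > C (264/40=6.60) > F (155/31=5.00) > A (160/34=4.71) > G (39/9=4.33)
Fill: take E (7 @ 199) → take D (19 @ 274) → take B (30 @ 276) → take C (40 @ 264) → take 11/31 of F → 55.00; 107/107 used.
Total value = 1068.00

1068.00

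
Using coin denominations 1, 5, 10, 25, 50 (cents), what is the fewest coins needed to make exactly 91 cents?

Use the largest denomination that fits, subtract, and repeat.
91 = 1×50 + 1×25 + 1×10 + 1×5 + 1×1
Total coins = 1 + 1 + 1 + 1 + 1 = 5

5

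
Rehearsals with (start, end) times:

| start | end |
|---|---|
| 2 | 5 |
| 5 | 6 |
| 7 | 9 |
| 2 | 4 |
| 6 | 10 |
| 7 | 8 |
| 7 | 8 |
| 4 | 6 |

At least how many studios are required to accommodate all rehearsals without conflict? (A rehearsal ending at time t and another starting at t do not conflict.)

starts: [2, 2, 4, 5, 6, 7, 7, 7]
ends:   [4, 5, 6, 6, 8, 8, 9, 10]
s2→1 s2→2 e4→1 s4→2 e5→1 s5→2 e6→1 e6→0 s6→1 s7→2 s7→3 s7→4  — peak 4.

4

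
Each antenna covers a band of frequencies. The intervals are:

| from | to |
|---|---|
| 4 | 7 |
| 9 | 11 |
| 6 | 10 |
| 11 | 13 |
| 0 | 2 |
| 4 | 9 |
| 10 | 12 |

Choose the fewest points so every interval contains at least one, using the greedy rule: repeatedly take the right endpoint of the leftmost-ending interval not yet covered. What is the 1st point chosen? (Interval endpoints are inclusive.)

Sorted: [0,2] [4,7] [4,9] [6,10] [9,11] [10,12] [11,13]
{[0,2]} hit by 2; {[4,7],[4,9],[6,10]} hit by 7; {[9,11],[10,12],[11,13]} hit by 11.
Points: 2, 7, 11 (3 total).

2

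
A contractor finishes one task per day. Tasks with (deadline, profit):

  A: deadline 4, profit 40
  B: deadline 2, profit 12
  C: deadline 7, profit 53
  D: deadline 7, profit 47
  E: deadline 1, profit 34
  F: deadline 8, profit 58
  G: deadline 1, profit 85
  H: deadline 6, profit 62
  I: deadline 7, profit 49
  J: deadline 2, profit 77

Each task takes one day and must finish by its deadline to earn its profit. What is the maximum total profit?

Sort by profit descending; place each in the latest free slot ≤ its deadline.
Profit order: G=85 J=77 H=62 F=58 C=53 I=49 D=47 A=40 E=34 B=12
Assign: G→slot 1, J→slot 2, H→slot 6, F→slot 8, C→slot 7, I→slot 5, D→slot 4, A→slot 3, E skipped, B skipped.
Slots: [1:G] [2:J] [3:A] [4:D] [5:I] [6:H] [7:C] [8:F]
Profit = 85 + 77 + 40 + 47 + 49 + 62 + 53 + 58 = 471

471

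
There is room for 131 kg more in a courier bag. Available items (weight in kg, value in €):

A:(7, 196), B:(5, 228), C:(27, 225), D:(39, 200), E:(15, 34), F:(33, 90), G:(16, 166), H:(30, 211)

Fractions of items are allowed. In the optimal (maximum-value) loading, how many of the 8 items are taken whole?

Order: B (228/5=45.60) > A (196/7=28.00) > G (166/16=10.38) > C (225/27=8.33) > H (211/30=7.03) > D (200/39=5.13) > F (90/33=2.73) > E (34/15=2.27)
Fill: take B (5 @ 228) → take A (7 @ 196) → take G (16 @ 166) → take C (27 @ 225) → take H (30 @ 211) → take D (39 @ 200) → take 7/33 of F → 19.09; 131/131 used.
6 item(s) taken whole; one partial (take 7/33 of F).

6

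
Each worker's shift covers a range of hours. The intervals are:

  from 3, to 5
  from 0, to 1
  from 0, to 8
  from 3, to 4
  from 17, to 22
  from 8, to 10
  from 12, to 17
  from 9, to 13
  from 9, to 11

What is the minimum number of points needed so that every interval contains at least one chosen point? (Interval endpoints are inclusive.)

4

Process intervals by earliest right end; each time one isn't hit yet, stab at its right endpoint.
By right end: [0,1]  [3,4]  [3,5]  [0,8]  [8,10]  [9,11]  [9,13]  [12,17]  [17,22]
[0,1] uncovered → point at 1; [3,4] uncovered → point at 4; [8,10] uncovered → point at 10; [12,17] uncovered → point at 17.
Points: 1, 4, 10, 17 (4 total).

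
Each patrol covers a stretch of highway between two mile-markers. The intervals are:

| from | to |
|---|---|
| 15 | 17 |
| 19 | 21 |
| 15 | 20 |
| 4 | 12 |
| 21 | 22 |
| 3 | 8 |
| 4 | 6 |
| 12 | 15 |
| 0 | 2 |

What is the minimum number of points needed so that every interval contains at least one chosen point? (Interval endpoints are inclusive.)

4

Process intervals by earliest right end; each time one isn't hit yet, stab at its right endpoint.
By right end: [0,2]  [4,6]  [3,8]  [4,12]  [12,15]  [15,17]  [15,20]  [19,21]  [21,22]
[0,2] uncovered → point at 2; [4,6] uncovered → point at 6; [12,15] uncovered → point at 15; [19,21] uncovered → point at 21.
Points: 2, 6, 15, 21 (4 total).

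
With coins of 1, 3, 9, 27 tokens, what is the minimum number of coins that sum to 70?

Greedy: take as many of the largest coin as possible, then repeat with the remainder.
70 = 2×27 + 1×9 + 2×3 + 1×1
Total coins = 2 + 1 + 2 + 1 = 6

6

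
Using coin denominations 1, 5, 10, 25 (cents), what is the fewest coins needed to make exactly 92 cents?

7

Greedy: take as many of the largest coin as possible, then repeat with the remainder.
92 = 3×25 + 1×10 + 1×5 + 2×1
Total coins = 3 + 1 + 1 + 2 = 7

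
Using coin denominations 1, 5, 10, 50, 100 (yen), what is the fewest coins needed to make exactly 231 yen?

231 − 2×100→31 − 3×10→1 − 1×1→0
Total coins = 2 + 3 + 1 = 6

6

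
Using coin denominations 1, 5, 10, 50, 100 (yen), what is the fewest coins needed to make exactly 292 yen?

292 − 2×100→92 − 1×50→42 − 4×10→2 − 2×1→0
Total coins = 2 + 1 + 4 + 2 = 9

9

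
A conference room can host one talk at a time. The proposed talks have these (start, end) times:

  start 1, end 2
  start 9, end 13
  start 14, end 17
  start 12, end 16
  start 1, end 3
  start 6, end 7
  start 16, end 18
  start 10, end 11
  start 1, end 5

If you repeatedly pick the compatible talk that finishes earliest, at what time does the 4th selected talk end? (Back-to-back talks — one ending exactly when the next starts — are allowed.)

16

Greedy by earliest finish: after sorting by end time, pick each interval compatible with the last pick.
Sorted by end: (1,2)  (1,3)  (1,5)  (6,7)  (10,11)  (9,13)  (12,16)  (14,17)  (16,18)
take (1,2); take (6,7); take (10,11); take (12,16); skip (14,17); take (16,18).
Selected: (1,2) (6,7) (10,11) (12,16) (16,18)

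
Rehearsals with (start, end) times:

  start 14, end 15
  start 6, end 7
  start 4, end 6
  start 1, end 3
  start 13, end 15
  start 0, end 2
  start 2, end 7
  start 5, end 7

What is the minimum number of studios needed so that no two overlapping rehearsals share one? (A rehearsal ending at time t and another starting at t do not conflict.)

3

starts: [0, 1, 2, 4, 5, 6, 13, 14]
ends:   [2, 3, 6, 7, 7, 7, 15, 15]
s0→1 s1→2 e2→1 s2→2 e3→1 s4→2 s5→3  — peak 3.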